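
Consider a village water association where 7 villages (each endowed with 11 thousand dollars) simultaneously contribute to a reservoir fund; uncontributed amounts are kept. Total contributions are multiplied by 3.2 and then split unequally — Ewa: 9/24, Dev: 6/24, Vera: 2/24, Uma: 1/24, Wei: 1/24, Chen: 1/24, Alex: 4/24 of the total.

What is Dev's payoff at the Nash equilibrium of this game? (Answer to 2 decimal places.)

For player j, contributing a unit is worthwhile iff 3.2 × (j's share) ≥ 1, i.e. iff j's share is at least 0.3125.
The only share above 0.3125 is Ewa's 9/24, contributing 11; the remaining 6 contribute 0. Total contributed: 11.
Dev keeps 11 and receives 3.2 × 11 × 6/24 = 8.80 from the reservoir fund, for a payoff of 19.80.

19.80 thousand dollars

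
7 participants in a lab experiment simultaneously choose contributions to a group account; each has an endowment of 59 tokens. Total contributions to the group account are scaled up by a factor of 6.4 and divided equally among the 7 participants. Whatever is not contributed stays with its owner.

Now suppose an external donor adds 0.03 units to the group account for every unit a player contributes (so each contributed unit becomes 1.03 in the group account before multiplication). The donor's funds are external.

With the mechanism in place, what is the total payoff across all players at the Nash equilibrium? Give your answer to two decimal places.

413.00 tokens

The effective private return is 6.4 × 1.03 / 7 = 0.9417, which is still under 1, so the mechanism doesn't change anyone's dominant strategy: zero contribution.
At the Nash equilibrium no one contributes; group total payoff = 7 × 59 = 413.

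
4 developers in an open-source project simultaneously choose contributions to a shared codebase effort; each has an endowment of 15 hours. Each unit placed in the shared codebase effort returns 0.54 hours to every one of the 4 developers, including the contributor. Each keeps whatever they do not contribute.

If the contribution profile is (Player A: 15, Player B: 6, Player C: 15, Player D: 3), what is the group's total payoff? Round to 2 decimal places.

Total contributed: 15 + 6 + 15 + 3 = 39; total kept: 4 × 15 − 39 = 21.
The shared codebase effort pays out 0.54 × 4 × 39 = 84.24 in aggregate.
Group total = 21 + 84.24 = 105.24.

105.24 hours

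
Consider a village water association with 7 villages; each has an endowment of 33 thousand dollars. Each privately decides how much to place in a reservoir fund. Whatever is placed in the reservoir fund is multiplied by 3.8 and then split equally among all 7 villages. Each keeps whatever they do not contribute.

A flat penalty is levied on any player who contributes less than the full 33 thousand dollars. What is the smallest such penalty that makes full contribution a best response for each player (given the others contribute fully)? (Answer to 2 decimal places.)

15.09 thousand dollars

Given the others contribute fully, the best deviation is to contribute 0 (any partial contribution still incurs the fine and gives up units whose private return 0.5429 is below 1).
Deviating from 33 to 0 saves 33 thousand dollars but forfeits the deviator's share of the drop in the reservoir fund: 3.8/7 × 33 = 17.91.
So the deviation gain is 33 − 17.91 = 15.09, and the fine must be at least 15.09 thousand dollars to wipe it out.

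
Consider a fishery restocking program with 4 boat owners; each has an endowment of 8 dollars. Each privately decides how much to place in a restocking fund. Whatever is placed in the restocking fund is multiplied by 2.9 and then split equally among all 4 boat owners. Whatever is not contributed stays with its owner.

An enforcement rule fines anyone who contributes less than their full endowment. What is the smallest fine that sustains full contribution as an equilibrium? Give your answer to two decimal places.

Given the others contribute fully, the best deviation is to contribute 0 (any partial contribution still incurs the fine and gives up units whose private return 0.7250 is below 1).
Deviating from 8 to 0 saves 8 dollars but forfeits the deviator's share of the drop in the restocking fund: 2.9/4 × 8 = 5.80.
So the deviation gain is 8 − 5.80 = 2.20, and the fine must be at least 2.20 dollars to wipe it out.

2.20 dollars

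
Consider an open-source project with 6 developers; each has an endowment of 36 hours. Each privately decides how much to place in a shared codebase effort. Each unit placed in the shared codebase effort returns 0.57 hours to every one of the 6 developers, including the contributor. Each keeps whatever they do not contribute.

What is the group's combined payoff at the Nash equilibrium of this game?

The private return per contributed unit is 0.57 < 1, so contributing 0 is dominant for every player. At the Nash equilibrium everyone keeps their 36, and the group total is 6 × 36 = 216.

216.00 hours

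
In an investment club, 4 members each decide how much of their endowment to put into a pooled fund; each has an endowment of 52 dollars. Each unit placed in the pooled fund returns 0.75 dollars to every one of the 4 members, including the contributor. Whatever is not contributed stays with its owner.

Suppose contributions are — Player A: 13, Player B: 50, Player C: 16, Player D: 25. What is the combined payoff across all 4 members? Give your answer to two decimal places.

Total contributed: 13 + 50 + 16 + 25 = 104; total kept: 4 × 52 − 104 = 104.
The pooled fund pays out 0.75 × 4 × 104 = 312.00 in aggregate.
Group total = 104 + 312.00 = 416.00.

416.00 dollars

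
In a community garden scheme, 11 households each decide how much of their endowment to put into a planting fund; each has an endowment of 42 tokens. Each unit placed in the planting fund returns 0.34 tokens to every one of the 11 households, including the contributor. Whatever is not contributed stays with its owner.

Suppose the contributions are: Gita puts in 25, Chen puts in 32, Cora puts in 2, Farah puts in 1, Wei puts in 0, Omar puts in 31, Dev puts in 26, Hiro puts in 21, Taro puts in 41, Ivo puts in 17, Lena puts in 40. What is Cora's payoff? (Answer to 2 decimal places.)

Total contributed: 25 + 32 + 2 + 1 + 0 + 31 + 26 + 21 + 41 + 17 + 40 = 236.
Each receives 0.34 × 236 = 80.24 from the planting fund.
Cora keeps 42 − 2 = 40, so Cora's payoff is 40 + 80.24 = 120.24.

120.24 tokens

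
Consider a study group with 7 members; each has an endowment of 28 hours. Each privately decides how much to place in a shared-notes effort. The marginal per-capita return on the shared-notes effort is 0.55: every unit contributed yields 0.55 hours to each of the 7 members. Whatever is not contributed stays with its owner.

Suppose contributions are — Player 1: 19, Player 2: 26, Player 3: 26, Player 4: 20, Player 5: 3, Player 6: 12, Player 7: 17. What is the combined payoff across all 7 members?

Total contributed: 19 + 26 + 26 + 20 + 3 + 12 + 17 = 123; total kept: 7 × 28 − 123 = 73.
The shared-notes effort pays out 0.55 × 7 × 123 = 473.55 in aggregate.
Group total = 73 + 473.55 = 546.55.

546.55 hours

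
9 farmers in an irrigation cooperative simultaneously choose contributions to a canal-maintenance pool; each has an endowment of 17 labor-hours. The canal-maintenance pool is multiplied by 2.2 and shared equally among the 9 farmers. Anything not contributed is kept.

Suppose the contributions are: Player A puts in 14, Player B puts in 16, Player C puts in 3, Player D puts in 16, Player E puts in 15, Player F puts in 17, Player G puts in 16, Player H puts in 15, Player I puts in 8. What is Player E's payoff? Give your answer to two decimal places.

31.33 labor-hours

Total contributed: 14 + 16 + 3 + 16 + 15 + 17 + 16 + 15 + 8 = 120.
Each receives 2.2 × 120 / 9 = 29.33 from the canal-maintenance pool.
Player E keeps 17 − 15 = 2, so Player E's payoff is 2 + 29.33 = 31.33.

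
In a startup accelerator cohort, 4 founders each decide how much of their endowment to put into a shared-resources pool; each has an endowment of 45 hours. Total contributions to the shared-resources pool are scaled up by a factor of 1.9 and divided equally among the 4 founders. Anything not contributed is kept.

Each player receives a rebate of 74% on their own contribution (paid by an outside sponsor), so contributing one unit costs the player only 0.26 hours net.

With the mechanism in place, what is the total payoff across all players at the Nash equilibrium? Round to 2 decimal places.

475.20 hours

The effective private return per unit is now (1.9/4) / 0.26 = 1.8269 > 1, so every player's dominant strategy flips to full contribution.
At the Nash equilibrium everyone contributes 45. Group total payoff = 4 × (45 × 0.74 + 1.9 × 45) = 475.20.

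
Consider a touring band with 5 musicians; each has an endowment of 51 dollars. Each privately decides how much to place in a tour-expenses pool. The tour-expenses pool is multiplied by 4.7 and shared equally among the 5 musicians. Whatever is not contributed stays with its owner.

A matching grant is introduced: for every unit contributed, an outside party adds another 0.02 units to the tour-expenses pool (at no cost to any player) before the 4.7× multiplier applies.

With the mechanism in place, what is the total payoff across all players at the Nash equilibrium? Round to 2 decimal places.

With the mechanism, a contributed unit returns 4.7 × 1.02 / 5 = 0.9588 per unit of net cost — still below 1 — so contributing 0 remains dominant for every player.
Everyone keeps their endowment and the group total is 5 × 51 = 255.

255.00 dollars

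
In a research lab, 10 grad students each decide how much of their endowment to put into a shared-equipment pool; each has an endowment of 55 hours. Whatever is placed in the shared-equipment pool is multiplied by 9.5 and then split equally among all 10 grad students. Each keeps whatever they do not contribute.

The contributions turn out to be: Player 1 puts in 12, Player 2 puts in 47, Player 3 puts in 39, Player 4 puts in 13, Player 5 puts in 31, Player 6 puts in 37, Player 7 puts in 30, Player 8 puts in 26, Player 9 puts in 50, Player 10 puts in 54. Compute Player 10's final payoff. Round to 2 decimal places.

Total contributed: 12 + 47 + 39 + 13 + 31 + 37 + 30 + 26 + 50 + 54 = 339.
Each receives 9.5 × 339 / 10 = 322.05 from the shared-equipment pool.
Player 10 keeps 55 − 54 = 1, so Player 10's payoff is 1 + 322.05 = 323.05.

323.05 hours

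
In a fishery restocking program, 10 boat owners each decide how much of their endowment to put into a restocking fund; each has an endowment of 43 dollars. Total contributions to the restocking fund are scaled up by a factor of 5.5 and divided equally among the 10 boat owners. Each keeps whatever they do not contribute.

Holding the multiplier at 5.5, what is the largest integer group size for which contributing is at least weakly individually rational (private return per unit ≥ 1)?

5

Private return per unit is 5.5/(group size), which is ≥ 1 whenever the group size is ≤ 5.5.
The largest such integer is 5.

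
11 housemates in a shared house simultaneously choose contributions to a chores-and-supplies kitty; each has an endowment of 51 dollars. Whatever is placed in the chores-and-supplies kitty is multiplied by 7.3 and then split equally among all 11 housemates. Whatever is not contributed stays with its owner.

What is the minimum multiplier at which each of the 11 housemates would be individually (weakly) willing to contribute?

11

A contributed unit returns (multiplier)/11 to its contributor.
This reaches 1 exactly when the multiplier is 11.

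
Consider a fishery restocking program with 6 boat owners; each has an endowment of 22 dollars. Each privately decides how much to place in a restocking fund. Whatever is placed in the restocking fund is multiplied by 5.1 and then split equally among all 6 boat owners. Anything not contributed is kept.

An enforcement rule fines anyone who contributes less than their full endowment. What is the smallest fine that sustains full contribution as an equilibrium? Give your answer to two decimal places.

Given the others contribute fully, the best deviation is to contribute 0 (any partial contribution still incurs the fine and gives up units whose private return 0.8500 is below 1).
Deviating from 22 to 0 saves 22 dollars but forfeits the deviator's share of the drop in the restocking fund: 5.1/6 × 22 = 18.70.
So the deviation gain is 22 − 18.70 = 3.30, and the fine must be at least 3.30 dollars to wipe it out.

3.30 dollars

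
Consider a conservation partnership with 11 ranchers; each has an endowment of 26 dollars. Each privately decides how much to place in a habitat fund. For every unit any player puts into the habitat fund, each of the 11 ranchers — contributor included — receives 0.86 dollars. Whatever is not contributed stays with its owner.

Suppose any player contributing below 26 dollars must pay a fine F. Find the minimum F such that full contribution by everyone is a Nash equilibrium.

3.64 dollars

Given the others contribute fully, the best deviation is to contribute 0 (any partial contribution still incurs the fine and gives up units whose private return 0.86 is below 1).
Deviating from 26 to 0 saves 26 dollars but forfeits the deviator's share of the drop in the habitat fund: 0.86 × 26 = 22.36.
So the deviation gain is 26 − 22.36 = 3.64, and the fine must be at least 3.64 dollars to wipe it out.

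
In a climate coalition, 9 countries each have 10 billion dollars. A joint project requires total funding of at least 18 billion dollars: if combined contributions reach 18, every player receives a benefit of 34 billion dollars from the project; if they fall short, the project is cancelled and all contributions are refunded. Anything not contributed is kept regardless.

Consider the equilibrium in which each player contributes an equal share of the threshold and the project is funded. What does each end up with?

42 billion dollars

Equal share of the threshold: 18/9 = 2.
At this profile no one gains by cutting their contribution: any cut drops the total below 18, the project is cancelled, contributions are refunded, and the deviator ends with 10, which is less than 10 − 2 + 34 = 42. Contributing more than 2 just wastes the excess. So contributing exactly 2 is a best response.
Each player's payoff: 10 − 2 + 34 = 42.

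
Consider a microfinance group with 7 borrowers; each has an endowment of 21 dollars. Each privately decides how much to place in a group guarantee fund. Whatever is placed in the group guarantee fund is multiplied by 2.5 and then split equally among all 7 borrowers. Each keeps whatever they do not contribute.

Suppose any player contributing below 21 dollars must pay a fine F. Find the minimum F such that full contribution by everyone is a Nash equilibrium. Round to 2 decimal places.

13.50 dollars

Given the others contribute fully, the best deviation is to contribute 0 (any partial contribution still incurs the fine and gives up units whose private return 0.3571 is below 1).
Deviating from 21 to 0 saves 21 dollars but forfeits the deviator's share of the drop in the group guarantee fund: 2.5/7 × 21 = 7.50.
So the deviation gain is 21 − 7.50 = 13.50, and the fine must be at least 13.50 dollars to wipe it out.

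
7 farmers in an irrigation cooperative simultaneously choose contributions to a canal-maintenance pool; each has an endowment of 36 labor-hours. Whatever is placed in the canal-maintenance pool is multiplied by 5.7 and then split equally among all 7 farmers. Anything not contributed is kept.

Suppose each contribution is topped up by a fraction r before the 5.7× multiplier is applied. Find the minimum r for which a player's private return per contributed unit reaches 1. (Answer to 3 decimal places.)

0.228

With matching at rate r, one contributed unit becomes (1 + r) in the canal-maintenance pool and returns 5.7 × (1 + r) / 7 to the contributor.
Setting this equal to 1: 1 + r = 7/5.7 = 1.2281.
So the minimum matching rate is r = 1.2281 − 1 = 0.228.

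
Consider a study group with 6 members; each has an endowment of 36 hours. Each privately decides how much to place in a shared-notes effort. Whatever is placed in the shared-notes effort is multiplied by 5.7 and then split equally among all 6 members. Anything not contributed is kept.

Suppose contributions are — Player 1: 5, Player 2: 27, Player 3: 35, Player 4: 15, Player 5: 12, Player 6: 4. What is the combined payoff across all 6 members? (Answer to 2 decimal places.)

676.60 hours

Total contributed: 5 + 27 + 35 + 15 + 12 + 4 = 98; total kept: 6 × 36 − 98 = 118.
The shared-notes effort pays out 5.7 × 98 = 558.60 in aggregate.
Group total = 118 + 558.60 = 676.60.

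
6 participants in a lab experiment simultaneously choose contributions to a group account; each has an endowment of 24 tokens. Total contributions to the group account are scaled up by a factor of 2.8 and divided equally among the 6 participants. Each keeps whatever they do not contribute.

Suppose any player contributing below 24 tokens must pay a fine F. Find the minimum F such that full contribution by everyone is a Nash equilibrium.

12.80 tokens

Given the others contribute fully, the best deviation is to contribute 0 (any partial contribution still incurs the fine and gives up units whose private return 0.4667 is below 1).
Deviating from 24 to 0 saves 24 tokens but forfeits the deviator's share of the drop in the group account: 2.8/6 × 24 = 11.20.
So the deviation gain is 24 − 11.20 = 12.80, and the fine must be at least 12.80 tokens to wipe it out.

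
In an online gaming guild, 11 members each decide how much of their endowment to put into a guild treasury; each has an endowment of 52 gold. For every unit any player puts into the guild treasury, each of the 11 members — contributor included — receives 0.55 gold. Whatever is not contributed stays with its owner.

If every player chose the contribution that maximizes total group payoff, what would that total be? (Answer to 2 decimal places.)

Each contributed unit returns 6.050 to the group as a whole (0.55 to each of 11 players), which exceeds 1, so the social optimum is full contribution: group total = 6.050 × 572 = 3460.60.

3460.60 gold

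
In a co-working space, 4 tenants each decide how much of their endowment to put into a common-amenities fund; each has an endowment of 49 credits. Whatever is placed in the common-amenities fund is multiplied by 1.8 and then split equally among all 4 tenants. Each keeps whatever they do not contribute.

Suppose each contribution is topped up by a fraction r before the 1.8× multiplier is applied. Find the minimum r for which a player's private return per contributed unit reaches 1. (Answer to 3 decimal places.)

With matching at rate r, one contributed unit becomes (1 + r) in the common-amenities fund and returns 1.8 × (1 + r) / 4 to the contributor.
Setting this equal to 1: 1 + r = 4/1.8 = 2.2222.
So the minimum matching rate is r = 2.2222 − 1 = 1.222.

1.222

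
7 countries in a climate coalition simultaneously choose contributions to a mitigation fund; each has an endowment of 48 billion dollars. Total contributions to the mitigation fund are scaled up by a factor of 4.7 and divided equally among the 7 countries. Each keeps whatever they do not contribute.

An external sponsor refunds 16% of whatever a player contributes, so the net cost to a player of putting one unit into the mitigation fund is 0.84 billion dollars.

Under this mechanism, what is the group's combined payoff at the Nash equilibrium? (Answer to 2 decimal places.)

Even with the mechanism, each unit contributed returns only (4.7/7) / 0.84 = 0.7993 per unit of net cost, so contributing nothing is still dominant.
Everyone keeps their endowment and the group total is 7 × 48 = 336.

336.00 billion dollars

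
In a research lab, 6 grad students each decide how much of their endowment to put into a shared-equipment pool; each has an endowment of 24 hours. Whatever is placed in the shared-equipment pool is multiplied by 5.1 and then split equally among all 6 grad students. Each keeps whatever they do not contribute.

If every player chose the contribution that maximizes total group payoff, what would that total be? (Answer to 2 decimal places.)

734.40 hours

Each contributed unit returns 5.100 to the group as a whole (0.8500 to each of 6 players), which exceeds 1, so the social optimum is full contribution: group total = 5.100 × 144 = 734.40.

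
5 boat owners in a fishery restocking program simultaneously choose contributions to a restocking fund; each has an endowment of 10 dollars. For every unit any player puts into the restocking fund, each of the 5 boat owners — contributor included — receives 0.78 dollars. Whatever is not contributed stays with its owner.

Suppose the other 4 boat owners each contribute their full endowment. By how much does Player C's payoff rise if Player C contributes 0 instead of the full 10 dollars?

Switching from a contribution of 10 to 0 lets Player C keep an extra 10 dollars, but lowers the restocking fund by 10, which costs Player C their own share of that drop: 0.78 × 10 = 7.80.
Net gain = 10 − 7.80 = 2.20. The private return per contributed unit (0.78) is below 1, so free-riding is indeed the best response regardless of what the others do.

2.20 dollars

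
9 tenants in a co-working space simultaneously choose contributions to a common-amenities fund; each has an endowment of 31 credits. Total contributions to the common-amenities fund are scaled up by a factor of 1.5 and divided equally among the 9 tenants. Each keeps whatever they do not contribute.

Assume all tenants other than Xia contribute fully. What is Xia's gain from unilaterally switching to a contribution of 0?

Switching from a contribution of 31 to 0 lets Xia keep an extra 31 credits, but lowers the common-amenities fund by 31, which costs Xia their own share of that drop: 1.5/9 × 31 = 5.17.
Net gain = 31 − 5.17 = 25.83. The private return per contributed unit (0.1667) is below 1, so free-riding is indeed the best response regardless of what the others do.

25.83 credits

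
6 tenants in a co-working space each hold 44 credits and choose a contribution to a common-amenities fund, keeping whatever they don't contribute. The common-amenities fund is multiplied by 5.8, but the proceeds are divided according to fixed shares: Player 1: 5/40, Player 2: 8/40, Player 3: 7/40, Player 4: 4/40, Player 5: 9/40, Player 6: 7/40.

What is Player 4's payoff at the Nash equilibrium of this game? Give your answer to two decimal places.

146.08 credits

Each unit j contributes comes back to j as 5.8 × (j's share), so j prefers to contribute only if that share exceeds 1/5.8 = 0.1724; otherwise keeping the unit dominates.
Player 2, Player 3, Player 5 and Player 6 are above the threshold, contributing 44 each; the remaining 2 contribute 0. Total contributed: 176.
Player 4 keeps 44 and receives 5.8 × 176 × 4/40 = 102.08 from the common-amenities fund, for a payoff of 146.08.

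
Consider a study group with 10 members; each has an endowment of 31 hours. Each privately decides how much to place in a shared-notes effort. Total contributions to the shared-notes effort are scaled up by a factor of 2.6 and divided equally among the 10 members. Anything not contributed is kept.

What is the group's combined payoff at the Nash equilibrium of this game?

310.00 hours

Each contributed unit returns 2.6/10 = 0.2600 to its contributor — below 1 — so contributing 0 is dominant for every player. At the Nash equilibrium everyone keeps their 31, and the group total is 10 × 31 = 310.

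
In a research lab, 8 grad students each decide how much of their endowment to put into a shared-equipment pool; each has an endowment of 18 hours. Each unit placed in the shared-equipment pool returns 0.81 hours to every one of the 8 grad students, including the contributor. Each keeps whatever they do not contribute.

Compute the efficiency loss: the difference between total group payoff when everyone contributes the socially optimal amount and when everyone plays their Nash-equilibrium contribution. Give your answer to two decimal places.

789.12 hours

The private return per contributed unit is 0.81 < 1, so contributing 0 is dominant for every player. At the Nash equilibrium everyone keeps their 18, and the group total is 8 × 18 = 144.
Each contributed unit returns 6.480 to the group as a whole (0.81 to each of 8 players), which exceeds 1, so the social optimum is full contribution: group total = 6.480 × 144 = 933.12.
Efficiency loss = 933.12 − 144 = 789.12.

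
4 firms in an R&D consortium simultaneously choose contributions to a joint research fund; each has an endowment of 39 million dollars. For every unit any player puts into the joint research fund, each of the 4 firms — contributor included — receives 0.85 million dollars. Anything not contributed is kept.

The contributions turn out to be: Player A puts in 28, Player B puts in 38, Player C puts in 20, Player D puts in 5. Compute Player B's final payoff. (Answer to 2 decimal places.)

78.35 million dollars

Total contributed: 28 + 38 + 20 + 5 = 91.
Each receives 0.85 × 91 = 77.35 from the joint research fund.
Player B keeps 39 − 38 = 1, so Player B's payoff is 1 + 77.35 = 78.35.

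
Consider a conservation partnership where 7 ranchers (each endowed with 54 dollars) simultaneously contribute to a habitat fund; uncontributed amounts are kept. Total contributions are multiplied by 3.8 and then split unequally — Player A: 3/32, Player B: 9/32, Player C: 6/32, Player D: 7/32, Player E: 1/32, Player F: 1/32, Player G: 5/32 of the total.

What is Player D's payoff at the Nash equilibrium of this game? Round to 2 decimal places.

98.89 dollars

Each unit j contributes comes back to j as 3.8 × (j's share), so j prefers to contribute only if that share exceeds 1/3.8 = 0.2632; otherwise keeping the unit dominates.
Player B alone (share 9/32) is above the threshold, contributing 54; the remaining 6 contribute 0. Total contributed: 54.
Player D keeps 54 and receives 3.8 × 54 × 7/32 = 44.89 from the habitat fund, for a payoff of 98.89.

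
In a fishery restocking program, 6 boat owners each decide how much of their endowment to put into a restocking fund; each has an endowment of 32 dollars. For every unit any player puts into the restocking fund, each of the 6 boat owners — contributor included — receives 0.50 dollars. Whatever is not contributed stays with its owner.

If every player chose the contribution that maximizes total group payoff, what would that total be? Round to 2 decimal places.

Each contributed unit returns 3.000 to the group as a whole (0.50 to each of 6 players), which exceeds 1, so the social optimum is full contribution: group total = 3.000 × 192 = 576.00.

576.00 dollars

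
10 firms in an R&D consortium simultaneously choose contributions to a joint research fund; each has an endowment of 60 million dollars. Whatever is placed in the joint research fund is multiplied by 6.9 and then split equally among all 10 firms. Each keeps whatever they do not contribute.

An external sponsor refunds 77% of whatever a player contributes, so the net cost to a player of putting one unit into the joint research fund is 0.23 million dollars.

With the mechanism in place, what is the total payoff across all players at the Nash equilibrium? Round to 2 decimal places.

4602.00 million dollars

The effective private return per unit is now (6.9/10) / 0.23 = 3.0000 > 1, so every player's dominant strategy flips to full contribution.
At the Nash equilibrium everyone contributes 60. Group total payoff = 10 × (60 × 0.77 + 6.9 × 60) = 4602.00.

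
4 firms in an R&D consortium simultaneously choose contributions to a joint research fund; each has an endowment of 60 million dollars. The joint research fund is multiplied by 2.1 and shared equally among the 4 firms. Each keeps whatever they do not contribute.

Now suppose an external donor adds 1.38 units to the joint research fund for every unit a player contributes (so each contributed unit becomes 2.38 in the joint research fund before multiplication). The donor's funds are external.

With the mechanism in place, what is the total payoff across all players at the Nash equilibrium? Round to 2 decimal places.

1199.52 million dollars

Under the mechanism each unit contributed yields 2.1 × 2.38 / 4 = 1.2495 back to its contributor per unit of net cost, which exceeds 1, making full contribution the dominant choice for everyone.
So the Nash equilibrium is full contribution by all 4; the group earns 2.1 × 2.38 × 240 = 1199.52.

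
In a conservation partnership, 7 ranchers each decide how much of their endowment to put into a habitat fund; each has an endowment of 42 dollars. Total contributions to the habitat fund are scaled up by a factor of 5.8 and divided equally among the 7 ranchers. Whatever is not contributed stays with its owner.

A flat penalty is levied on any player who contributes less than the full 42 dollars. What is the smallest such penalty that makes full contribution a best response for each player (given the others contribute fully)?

Given the others contribute fully, the best deviation is to contribute 0 (any partial contribution still incurs the fine and gives up units whose private return 0.8286 is below 1).
Deviating from 42 to 0 saves 42 dollars but forfeits the deviator's share of the drop in the habitat fund: 5.8/7 × 42 = 34.80.
So the deviation gain is 42 − 34.80 = 7.20, and the fine must be at least 7.20 dollars to wipe it out.

7.20 dollars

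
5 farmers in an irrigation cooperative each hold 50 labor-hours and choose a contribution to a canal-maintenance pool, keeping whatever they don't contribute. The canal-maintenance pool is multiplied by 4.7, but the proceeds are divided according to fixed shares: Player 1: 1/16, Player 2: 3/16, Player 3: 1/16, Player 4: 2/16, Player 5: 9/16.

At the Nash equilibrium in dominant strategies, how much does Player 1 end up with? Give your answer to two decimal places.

For player j, contributing a unit is worthwhile iff 4.7 × (j's share) ≥ 1, i.e. iff j's share is at least 0.2128.
The only share above 0.2128 is Player 5's 9/16, contributing 50; the remaining 4 contribute 0. Total contributed: 50.
Player 1 keeps 50 and receives 4.7 × 50 × 1/16 = 14.69 from the canal-maintenance pool, for a payoff of 64.69.

64.69 labor-hours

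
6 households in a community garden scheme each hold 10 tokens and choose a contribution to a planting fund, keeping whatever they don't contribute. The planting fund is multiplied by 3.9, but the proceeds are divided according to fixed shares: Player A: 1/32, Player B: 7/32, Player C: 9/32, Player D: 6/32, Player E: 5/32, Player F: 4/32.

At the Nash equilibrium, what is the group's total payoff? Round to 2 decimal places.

Player j's private return per contributed unit is 3.9 × (j's share). Contributing is weakly dominant for j when that share is at least 1/3.9 = 0.2564, and contributing 0 is dominant otherwise.
Player C alone (share 9/32) is above the threshold, contributing 10; the remaining 5 contribute 0. Total contributed: 10.
The planting fund pays out 3.9 × 10 = 39.00 in total (split across the unequal shares, but the aggregate is all that matters for the group sum).
The 5 free-riders keep 10 each, adding 50. Group total = 50 + 39.00 = 89.00.

89.00 tokens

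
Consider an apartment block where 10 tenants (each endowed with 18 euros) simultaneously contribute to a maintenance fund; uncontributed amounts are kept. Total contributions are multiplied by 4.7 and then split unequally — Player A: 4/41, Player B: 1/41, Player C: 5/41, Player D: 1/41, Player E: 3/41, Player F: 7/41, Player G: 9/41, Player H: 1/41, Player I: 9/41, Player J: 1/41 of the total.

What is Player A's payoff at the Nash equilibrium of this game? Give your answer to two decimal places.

34.51 euros

A player with share s gets back 4.7·s per unit contributed, so full contribution is dominant for anyone with s > 1/4.7 = 0.2128 and zero contribution is dominant for anyone below.
Player G and Player I are above the threshold, contributing 18 each; the remaining 8 contribute 0. Total contributed: 36.
Player A keeps 18 and receives 4.7 × 36 × 4/41 = 16.51 from the maintenance fund, for a payoff of 34.51.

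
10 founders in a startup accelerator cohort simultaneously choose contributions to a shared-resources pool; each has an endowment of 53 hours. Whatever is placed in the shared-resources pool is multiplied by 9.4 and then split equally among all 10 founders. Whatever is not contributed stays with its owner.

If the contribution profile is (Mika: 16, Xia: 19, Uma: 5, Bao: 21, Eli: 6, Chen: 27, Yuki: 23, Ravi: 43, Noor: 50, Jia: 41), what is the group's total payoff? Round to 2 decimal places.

2638.40 hours

Total contributed: 16 + 19 + 5 + 21 + 6 + 27 + 23 + 43 + 50 + 41 = 251; total kept: 10 × 53 − 251 = 279.
The shared-resources pool pays out 9.4 × 251 = 2359.40 in aggregate.
Group total = 279 + 2359.40 = 2638.40.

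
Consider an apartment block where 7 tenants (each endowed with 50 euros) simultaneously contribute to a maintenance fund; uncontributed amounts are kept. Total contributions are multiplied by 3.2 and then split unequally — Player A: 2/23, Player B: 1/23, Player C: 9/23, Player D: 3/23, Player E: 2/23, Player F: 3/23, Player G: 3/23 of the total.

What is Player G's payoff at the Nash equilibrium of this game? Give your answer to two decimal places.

70.87 euros

For player j, contributing a unit is worthwhile iff 3.2 × (j's share) ≥ 1, i.e. iff j's share is at least 0.3125.
The only share above 0.3125 is Player C's 9/23, contributing 50; the remaining 6 contribute 0. Total contributed: 50.
Player G keeps 50 and receives 3.2 × 50 × 3/23 = 20.87 from the maintenance fund, for a payoff of 70.87.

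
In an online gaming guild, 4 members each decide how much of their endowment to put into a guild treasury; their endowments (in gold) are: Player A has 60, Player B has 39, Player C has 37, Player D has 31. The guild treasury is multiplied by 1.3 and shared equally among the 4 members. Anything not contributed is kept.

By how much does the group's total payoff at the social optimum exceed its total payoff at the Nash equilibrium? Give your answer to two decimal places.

The private return per contributed unit is 1.3/4 = 0.3250 < 1 for every player regardless of endowment, so the Nash equilibrium is zero contribution and the group total is Σ E_j = 60 + 39 + 37 + 31 = 167.
Each contributed unit returns 1.300 to the group, so the social optimum is full contribution by everyone: group total = 1.300 × 167 = 217.10.
Efficiency loss = (1.300 − 1) × 167 = 50.10.

50.10 gold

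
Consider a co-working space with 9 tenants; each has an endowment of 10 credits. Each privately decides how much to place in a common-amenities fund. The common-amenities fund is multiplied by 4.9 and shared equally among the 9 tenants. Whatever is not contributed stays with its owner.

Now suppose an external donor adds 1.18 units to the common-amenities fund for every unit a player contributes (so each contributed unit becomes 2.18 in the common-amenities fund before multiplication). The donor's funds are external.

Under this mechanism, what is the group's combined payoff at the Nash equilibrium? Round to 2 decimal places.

961.38 credits

The effective private return per unit is now 4.9 × 2.18 / 9 = 1.1869 > 1, so every player's dominant strategy flips to full contribution.
So the Nash equilibrium is full contribution by all 9; the group earns 4.9 × 2.18 × 90 = 961.38.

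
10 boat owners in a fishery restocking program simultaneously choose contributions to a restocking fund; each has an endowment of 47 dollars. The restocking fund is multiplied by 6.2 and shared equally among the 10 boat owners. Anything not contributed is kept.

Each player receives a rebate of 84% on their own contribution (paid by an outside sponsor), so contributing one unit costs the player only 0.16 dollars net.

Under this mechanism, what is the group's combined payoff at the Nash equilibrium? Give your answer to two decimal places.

3308.80 dollars

The effective private return per unit is now (6.2/10) / 0.16 = 3.8750 > 1, so every player's dominant strategy flips to full contribution.
So the Nash equilibrium is full contribution by all 10; the group earns 10 × (47 × 0.84 + 6.2 × 47) = 3308.80.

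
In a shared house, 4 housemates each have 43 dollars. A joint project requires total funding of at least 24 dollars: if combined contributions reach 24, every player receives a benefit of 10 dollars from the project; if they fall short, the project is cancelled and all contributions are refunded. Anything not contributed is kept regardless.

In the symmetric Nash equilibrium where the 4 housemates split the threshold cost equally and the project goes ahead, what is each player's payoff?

Equal share of the threshold: 24/4 = 6.
At this profile no one gains by cutting their contribution: any cut drops the total below 24, the project is cancelled, contributions are refunded, and the deviator ends with 43, which is less than 43 − 6 + 10 = 47. Contributing more than 6 just wastes the excess. So contributing exactly 6 is a best response.
Each player's payoff: 43 − 6 + 10 = 47.

47 dollars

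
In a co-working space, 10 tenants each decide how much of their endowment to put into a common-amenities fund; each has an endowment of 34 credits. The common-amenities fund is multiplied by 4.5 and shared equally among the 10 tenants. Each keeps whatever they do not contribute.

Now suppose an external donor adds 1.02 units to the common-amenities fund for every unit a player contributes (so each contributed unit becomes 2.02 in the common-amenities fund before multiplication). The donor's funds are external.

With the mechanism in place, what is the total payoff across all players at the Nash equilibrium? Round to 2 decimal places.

Even with the mechanism, each unit contributed returns only 4.5 × 2.02 / 10 = 0.9090 per unit of net cost, so contributing nothing is still dominant.
At the Nash equilibrium no one contributes; group total payoff = 10 × 34 = 340.

340.00 credits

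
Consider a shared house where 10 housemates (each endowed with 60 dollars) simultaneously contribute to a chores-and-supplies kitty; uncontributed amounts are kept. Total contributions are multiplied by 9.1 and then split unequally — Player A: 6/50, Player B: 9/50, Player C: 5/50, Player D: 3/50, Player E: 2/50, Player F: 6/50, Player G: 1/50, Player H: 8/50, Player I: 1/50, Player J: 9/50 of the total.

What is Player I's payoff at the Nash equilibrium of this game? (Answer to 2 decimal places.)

114.60 dollars

Player j's private return per contributed unit is 9.1 × (j's share). Contributing is weakly dominant for j when that share is at least 1/9.1 = 0.1099, and contributing 0 is dominant otherwise.
Player A, Player B, Player F, Player H and Player J are above the threshold, contributing 60 each; the remaining 5 contribute 0. Total contributed: 300.
Player I keeps 60 and receives 9.1 × 300 × 1/50 = 54.60 from the chores-and-supplies kitty, for a payoff of 114.60.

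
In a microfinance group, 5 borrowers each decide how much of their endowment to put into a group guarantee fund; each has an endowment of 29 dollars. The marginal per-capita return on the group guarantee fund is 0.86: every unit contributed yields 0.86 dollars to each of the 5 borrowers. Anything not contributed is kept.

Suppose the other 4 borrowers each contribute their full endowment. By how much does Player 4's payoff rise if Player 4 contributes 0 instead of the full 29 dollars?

Switching from a contribution of 29 to 0 lets Player 4 keep an extra 29 dollars, but lowers the group guarantee fund by 29, which costs Player 4 their own share of that drop: 0.86 × 29 = 24.94.
Net gain = 29 − 24.94 = 4.06. The private return per contributed unit (0.86) is below 1, so free-riding is indeed the best response regardless of what the others do.

4.06 dollars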